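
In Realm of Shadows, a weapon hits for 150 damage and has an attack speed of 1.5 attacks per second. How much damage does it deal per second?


DPS = damage * attack_speed
= 150 * 1.5
= 225.0

225.0 DPS


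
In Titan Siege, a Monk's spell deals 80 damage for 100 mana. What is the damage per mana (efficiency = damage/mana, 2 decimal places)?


Efficiency = damage / mana
= 80 / 100
= 0.80

0.80 dmg/mana


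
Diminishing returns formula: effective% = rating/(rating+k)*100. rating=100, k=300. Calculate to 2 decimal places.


effective% = rating / (rating + k) * 100
= 100 / (100 + 300) * 100
= 100 / 400 * 100
= 0.25 * 100
= 25.00%

25.00%


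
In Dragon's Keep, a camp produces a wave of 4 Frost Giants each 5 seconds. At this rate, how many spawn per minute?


Spawns per minute = count * (60 / interval)
= 4 * (60 / 5)
= 4 * 12.0
= 48.0

48.0 per minute


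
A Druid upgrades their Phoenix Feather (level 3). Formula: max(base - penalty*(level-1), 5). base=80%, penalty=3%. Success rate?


raw_rate = 80 - 3 * (3 - 1)
= 80 - 3 * 2
= 80 - 6
= 74
Apply floor: max(74, 5) = 74%

74%


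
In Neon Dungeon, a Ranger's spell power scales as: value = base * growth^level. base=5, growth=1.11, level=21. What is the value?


value = base * growth^level
= 5 * 1.11^21
= 5 * 8.949166
= 44.75

44.75 spell power


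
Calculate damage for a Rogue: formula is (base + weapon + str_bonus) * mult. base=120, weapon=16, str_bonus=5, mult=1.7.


Sum base + weapon + str = 120 + 16 + 5 = 141
Multiply by 1.7:
141 * 1.7 = 239.7

239.7 damage


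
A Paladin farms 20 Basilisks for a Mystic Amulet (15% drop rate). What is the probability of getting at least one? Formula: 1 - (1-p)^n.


P(at least one) = 1 - P(none) = 1 - (1-p)^n
p = 15/100 = 0.15
1 - p = 0.85
(1 - p)^20 = 0.85^20 = 0.038760
P(at least one) = 1 - 0.038760 = 0.9612

0.9612


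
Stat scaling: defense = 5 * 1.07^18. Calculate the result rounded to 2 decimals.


value = base * growth^level
= 5 * 1.07^18
= 5 * 3.379932
= 16.90

16.90 defense


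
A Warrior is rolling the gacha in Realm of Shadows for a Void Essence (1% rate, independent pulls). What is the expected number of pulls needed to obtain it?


Expected pulls for a geometric distribution = 1/p = 100 / rate%
= 100 / 1
= 100.0

100.0 pulls


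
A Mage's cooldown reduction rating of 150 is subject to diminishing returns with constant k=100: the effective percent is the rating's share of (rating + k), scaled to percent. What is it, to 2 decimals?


effective% = rating / (rating + k) * 100
= 150 / (150 + 100) * 100
= 150 / 250 * 100
= 0.6 * 100
= 60.00%

60.00%


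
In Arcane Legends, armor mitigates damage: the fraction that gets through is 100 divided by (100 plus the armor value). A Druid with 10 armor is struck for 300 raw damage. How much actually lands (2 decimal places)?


actual = 300 * 100 / (100 + 10)
= 300 * 100 / 110
= 30000 / 110
= 272.73

272.73 damage


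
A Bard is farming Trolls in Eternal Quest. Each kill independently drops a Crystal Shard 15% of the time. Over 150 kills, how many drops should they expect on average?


Expected drops = kills * (drop_rate / 100)
= 150 * (15 / 100)
= 150 * 0.15
= 22.5

22.5 drops


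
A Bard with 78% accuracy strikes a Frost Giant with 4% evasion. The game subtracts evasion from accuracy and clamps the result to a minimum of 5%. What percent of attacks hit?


accuracy - evasion = 78 - 4 = 74
Apply floor: max(74, 5) = 74
Hit chance = 74%

74%


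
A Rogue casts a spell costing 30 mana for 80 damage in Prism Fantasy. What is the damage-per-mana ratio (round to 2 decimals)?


Efficiency = damage / mana
= 80 / 30
= 2.67

2.67 dmg/mana


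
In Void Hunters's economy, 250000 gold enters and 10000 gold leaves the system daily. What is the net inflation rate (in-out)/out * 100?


Net gold = 250000 - 10000 = 240000
Inflation rate = net / sunk * 100 = 240000 / 10000 * 100
= 24.0 * 100
= 2400.00%

2400.00%


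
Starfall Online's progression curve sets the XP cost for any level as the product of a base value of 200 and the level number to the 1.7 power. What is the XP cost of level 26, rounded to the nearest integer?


XP = 200 * level^1.7
Substitute level = 26:
XP = 200 * 26^1.7
= 200 * 254.3634
= 50873

50873 XP


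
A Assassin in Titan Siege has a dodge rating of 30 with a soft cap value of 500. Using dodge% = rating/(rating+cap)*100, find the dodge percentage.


dodge% = 30 / (30 + 500) * 100
= 30 / 530 * 100
= 0.056604 * 100
= 5.66%

5.66%


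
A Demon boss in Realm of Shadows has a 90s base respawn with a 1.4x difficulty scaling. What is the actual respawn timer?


Respawn time = base * multiplier
= 90 * 1.4
= 126.0 seconds

126.0 seconds


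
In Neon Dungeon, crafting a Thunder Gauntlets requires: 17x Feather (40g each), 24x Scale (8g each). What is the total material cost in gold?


Cost breakdown:
  Feather: 17 * 40 = 680
  Scale: 24 * 8 = 192
Total = 680 + 192 = 872

872 gold


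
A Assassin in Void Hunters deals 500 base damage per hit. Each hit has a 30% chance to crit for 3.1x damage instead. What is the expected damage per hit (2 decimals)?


E[dmg] = base * (1 + crit_chance * (crit_mult - 1))
cc as decimal = 30/100 = 0.3
cm - 1 = 3.1 - 1 = 2.1
Bonus factor = 0.3 * 2.1 = 0.63
Total multiplier = 1 + 0.63 = 1.63
Expected damage = 500 * 1.63 = 815.00

815.00 damage


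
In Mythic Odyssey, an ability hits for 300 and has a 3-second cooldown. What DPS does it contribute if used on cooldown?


DPS = damage / cooldown
= 300 / 3
= 100.00

100.00 DPS


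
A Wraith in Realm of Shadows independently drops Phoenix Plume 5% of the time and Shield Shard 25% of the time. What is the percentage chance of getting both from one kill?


For independent events, P(both) = P(A) * P(B)
= 5% * 25%
= 125 / 100 %
= 1.25%

1.25%


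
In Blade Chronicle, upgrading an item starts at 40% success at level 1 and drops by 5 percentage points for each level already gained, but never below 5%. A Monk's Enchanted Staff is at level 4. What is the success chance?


raw_rate = 40 - 5 * (4 - 1)
= 40 - 5 * 3
= 40 - 15
= 25
Apply floor: max(25, 5) = 25%

25%


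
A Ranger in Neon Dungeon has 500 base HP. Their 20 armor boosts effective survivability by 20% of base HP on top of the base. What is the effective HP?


EHP = 500 * (1 + 20/100)
= 500 * (1 + 0.2)
= 500 * 1.2
= 600.0

600.0 EHP


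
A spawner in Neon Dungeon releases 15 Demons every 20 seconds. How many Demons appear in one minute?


Spawns per minute = count * (60 / interval)
= 15 * (60 / 20)
= 15 * 3.0
= 45.0

45.0 per minute


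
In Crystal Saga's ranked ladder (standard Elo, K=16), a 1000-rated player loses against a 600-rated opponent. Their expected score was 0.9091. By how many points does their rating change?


Elo update: delta = K * (S - Ea), where S = 0 (loses)
S - Ea = 0 - 0.9091 = -0.9091
Rating change = 16 * -0.9091
= -14.55

-14.55 rating points


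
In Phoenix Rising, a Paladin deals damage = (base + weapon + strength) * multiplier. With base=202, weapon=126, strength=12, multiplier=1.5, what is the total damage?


Sum base + weapon + str = 202 + 126 + 12 = 340
Multiply by 1.5:
340 * 1.5 = 510.0

510.0 damage


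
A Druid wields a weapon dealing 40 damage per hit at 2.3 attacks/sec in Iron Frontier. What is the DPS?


DPS = damage * attack_speed
= 40 * 2.3
= 92.0

92.0 DPS


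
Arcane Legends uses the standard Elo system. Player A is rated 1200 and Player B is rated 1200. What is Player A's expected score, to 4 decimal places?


Elo expected score: Ea = 1/(1 + 10^((Rb-Ra)/400))
Rb - Ra = 1200 - 1200 = 0
(Rb-Ra)/400 = 0/400 = 0.0
10^0.0 = 1.0
Ea = 1/(1 + 1.0) = 1/2.0 = 0.5000

0.5000


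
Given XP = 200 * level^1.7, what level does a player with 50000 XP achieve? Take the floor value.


XP = 200 * level^1.7, so level = (XP / 200)^(1/1.7)
= (50000 / 200)^(1/1.7)
= 250.0^0.5882
= 25.7367
Floor: level = 25

level 25


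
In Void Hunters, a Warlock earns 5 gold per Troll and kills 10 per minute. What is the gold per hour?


Gold per minute = 5 * 10 = 50
Gold per hour = 50 * 60 = 3000

3000 gold/hour


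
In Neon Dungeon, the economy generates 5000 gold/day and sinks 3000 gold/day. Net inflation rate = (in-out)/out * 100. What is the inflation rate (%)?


Net gold = 5000 - 3000 = 2000
Inflation rate = net / sunk * 100 = 2000 / 3000 * 100
= 0.666667 * 100
= 66.67%

66.67%


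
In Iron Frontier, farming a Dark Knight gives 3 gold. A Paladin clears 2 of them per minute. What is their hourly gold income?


Gold per minute = 3 * 2 = 6
Gold per hour = 6 * 60 = 360

360 gold/hour


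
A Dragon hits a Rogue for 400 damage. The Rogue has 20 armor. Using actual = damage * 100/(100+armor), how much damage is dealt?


actual = 400 * 100 / (100 + 20)
= 400 * 100 / 120
= 40000 / 120
= 333.33

333.33 damage


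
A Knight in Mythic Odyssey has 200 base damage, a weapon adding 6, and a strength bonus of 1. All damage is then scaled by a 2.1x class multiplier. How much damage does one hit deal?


Sum base + weapon + str = 200 + 6 + 1 = 207
Multiply by 2.1:
207 * 2.1 = 434.7

434.7 damage


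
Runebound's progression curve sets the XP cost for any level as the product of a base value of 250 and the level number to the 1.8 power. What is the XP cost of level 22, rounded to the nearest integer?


XP = 250 * level^1.8
Substitute level = 22:
XP = 250 * 22^1.8
= 250 * 260.832
= 65208

65208 XP


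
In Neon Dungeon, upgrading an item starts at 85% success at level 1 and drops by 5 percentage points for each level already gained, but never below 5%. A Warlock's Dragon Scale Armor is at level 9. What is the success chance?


raw_rate = 85 - 5 * (9 - 1)
= 85 - 5 * 8
= 85 - 40
= 45
Apply floor: max(45, 5) = 45%

45%


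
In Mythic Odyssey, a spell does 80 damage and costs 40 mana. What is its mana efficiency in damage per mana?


Efficiency = damage / mana
= 80 / 40
= 2.00

2.00 dmg/mana


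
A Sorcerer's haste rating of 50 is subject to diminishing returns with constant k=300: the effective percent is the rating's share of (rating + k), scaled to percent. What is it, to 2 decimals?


effective% = rating / (rating + k) * 100
= 50 / (50 + 300) * 100
= 50 / 350 * 100
= 0.142857 * 100
= 14.29%

14.29%


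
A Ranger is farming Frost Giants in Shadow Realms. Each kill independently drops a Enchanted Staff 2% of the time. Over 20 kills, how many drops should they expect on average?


Expected drops = kills * (drop_rate / 100)
= 20 * (2 / 100)
= 20 * 0.02
= 0.4

0.4 drops


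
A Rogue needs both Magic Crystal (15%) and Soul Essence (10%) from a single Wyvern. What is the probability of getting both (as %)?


For independent events, P(both) = P(A) * P(B)
= 15% * 10%
= 150 / 100 %
= 1.5%

1.5%


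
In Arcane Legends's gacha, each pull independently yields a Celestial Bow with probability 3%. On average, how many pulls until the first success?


Expected pulls for a geometric distribution = 1/p = 100 / rate%
= 100 / 3
= 33.33

33.33 pulls


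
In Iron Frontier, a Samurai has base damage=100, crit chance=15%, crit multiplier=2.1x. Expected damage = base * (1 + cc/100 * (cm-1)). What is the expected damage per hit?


E[dmg] = base * (1 + crit_chance * (crit_mult - 1))
cc as decimal = 15/100 = 0.15
cm - 1 = 2.1 - 1 = 1.1
Bonus factor = 0.15 * 1.1 = 0.165
Total multiplier = 1 + 0.165 = 1.165
Expected damage = 100 * 1.165 = 116.50

116.50 damage


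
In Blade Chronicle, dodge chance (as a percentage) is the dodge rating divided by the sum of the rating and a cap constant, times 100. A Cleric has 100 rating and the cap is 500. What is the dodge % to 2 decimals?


dodge% = 100 / (100 + 500) * 100
= 100 / 600 * 100
= 0.166667 * 100
= 16.67%

16.67%


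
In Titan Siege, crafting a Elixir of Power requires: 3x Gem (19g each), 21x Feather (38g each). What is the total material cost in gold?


Cost breakdown:
  Gem: 3 * 19 = 57
  Feather: 21 * 38 = 798
Total = 57 + 798 = 855

855 gold


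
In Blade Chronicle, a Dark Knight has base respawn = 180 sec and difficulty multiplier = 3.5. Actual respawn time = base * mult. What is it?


Respawn time = base * multiplier
= 180 * 3.5
= 630.0 seconds

630.0 seconds


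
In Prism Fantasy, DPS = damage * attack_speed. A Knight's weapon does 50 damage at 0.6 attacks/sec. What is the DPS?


DPS = damage * attack_speed
= 50 * 0.6
= 30.0

30.0 DPS


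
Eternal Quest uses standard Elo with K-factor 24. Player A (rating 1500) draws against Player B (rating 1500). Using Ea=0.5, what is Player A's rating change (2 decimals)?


Elo update: delta = K * (S - Ea), where S = 0.5 (draws)
S - Ea = 0.5 - 0.5 = 0.0
Rating change = 24 * 0.0
= 0.00

0.00 rating points


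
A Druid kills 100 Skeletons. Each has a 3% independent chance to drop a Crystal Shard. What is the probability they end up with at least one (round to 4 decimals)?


P(at least one) = 1 - P(none) = 1 - (1-p)^n
p = 3/100 = 0.03
1 - p = 0.97
(1 - p)^100 = 0.97^100 = 0.047553
P(at least one) = 1 - 0.047553 = 0.9524

0.9524


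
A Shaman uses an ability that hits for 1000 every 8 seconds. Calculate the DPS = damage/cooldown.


DPS = damage / cooldown
= 1000 / 8
= 125.00

125.00 DPS


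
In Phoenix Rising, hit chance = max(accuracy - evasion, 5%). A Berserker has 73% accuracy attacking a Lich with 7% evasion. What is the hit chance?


accuracy - evasion = 73 - 7 = 66
Apply floor: max(66, 5) = 66
Hit chance = 66%

66%


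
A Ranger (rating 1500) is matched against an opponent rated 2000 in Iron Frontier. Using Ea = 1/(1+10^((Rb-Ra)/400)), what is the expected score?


Elo expected score: Ea = 1/(1 + 10^((Rb-Ra)/400))
Rb - Ra = 2000 - 1500 = 500
(Rb-Ra)/400 = 500/400 = 1.25
10^1.25 = 17.782794
Ea = 1/(1 + 17.782794) = 1/18.782794 = 0.0532

0.0532


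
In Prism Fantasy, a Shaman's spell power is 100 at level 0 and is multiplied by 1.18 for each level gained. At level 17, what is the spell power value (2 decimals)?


value = base * growth^level
= 100 * 1.18^17
= 100 * 16.672247
= 1667.22

1667.22 spell power


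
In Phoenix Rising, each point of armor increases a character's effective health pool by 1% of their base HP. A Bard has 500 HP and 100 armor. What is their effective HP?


EHP = 500 * (1 + 100/100)
= 500 * (1 + 1.0)
= 500 * 2.0
= 1000.0

1000.0 EHP


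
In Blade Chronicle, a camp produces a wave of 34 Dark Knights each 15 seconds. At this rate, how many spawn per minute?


Spawns per minute = count * (60 / interval)
= 34 * (60 / 15)
= 34 * 4.0
= 136.0

136.0 per minute


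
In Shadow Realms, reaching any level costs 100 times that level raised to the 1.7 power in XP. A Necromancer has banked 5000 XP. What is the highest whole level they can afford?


XP = 100 * level^1.7, so level = (XP / 100)^(1/1.7)
= (5000 / 100)^(1/1.7)
= 50.0^0.5882
= 9.9861
Floor: level = 9

level 9


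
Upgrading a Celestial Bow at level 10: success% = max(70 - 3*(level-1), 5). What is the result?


raw_rate = 70 - 3 * (10 - 1)
= 70 - 3 * 9
= 70 - 27
= 43
Apply floor: max(43, 5) = 43%

43%


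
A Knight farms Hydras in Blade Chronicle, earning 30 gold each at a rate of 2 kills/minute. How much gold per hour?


Gold per minute = 30 * 2 = 60
Gold per hour = 60 * 60 = 3600

3600 gold/hour


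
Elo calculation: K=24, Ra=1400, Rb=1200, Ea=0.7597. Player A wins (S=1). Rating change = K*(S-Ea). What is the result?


Elo update: delta = K * (S - Ea), where S = 1 (wins)
S - Ea = 1 - 0.7597 = 0.2403
Rating change = 24 * 0.2403
= 5.77

5.77 rating points


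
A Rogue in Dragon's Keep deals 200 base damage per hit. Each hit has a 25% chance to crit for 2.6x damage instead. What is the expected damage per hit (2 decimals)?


E[dmg] = base * (1 + crit_chance * (crit_mult - 1))
cc as decimal = 25/100 = 0.25
cm - 1 = 2.6 - 1 = 1.6
Bonus factor = 0.25 * 1.6 = 0.4
Total multiplier = 1 + 0.4 = 1.4
Expected damage = 200 * 1.4 = 280.00

280.00 damage


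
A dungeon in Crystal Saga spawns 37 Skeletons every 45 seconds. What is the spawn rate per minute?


Spawns per minute = count * (60 / interval)
= 37 * (60 / 45)
= 37 * 1.3333
= 49.33

49.33 per minute


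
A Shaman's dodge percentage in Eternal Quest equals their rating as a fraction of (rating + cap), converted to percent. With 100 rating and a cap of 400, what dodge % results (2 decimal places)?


dodge% = 100 / (100 + 400) * 100
= 100 / 500 * 100
= 0.2 * 100
= 20.00%

20.00%


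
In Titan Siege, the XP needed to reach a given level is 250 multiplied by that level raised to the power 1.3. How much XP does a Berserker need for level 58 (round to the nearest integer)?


XP = 250 * level^1.3
Substitute level = 58:
XP = 250 * 58^1.3
= 250 * 196.0904
= 49023

49023 XP


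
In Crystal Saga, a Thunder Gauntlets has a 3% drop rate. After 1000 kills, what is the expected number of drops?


Expected drops = kills * (drop_rate / 100)
= 1000 * (3 / 100)
= 1000 * 0.03
= 30.0

30.0 drops


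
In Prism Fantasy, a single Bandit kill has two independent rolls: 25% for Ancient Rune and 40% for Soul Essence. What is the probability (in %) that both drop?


For independent events, P(both) = P(A) * P(B)
= 25% * 40%
= 1000 / 100 %
= 10.0%

10.0%


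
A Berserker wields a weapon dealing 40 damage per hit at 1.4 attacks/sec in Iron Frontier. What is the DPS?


DPS = damage * attack_speed
= 40 * 1.4
= 56.0

56.0 DPS


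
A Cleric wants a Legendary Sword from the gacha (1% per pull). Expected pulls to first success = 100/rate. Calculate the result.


Expected pulls for a geometric distribution = 1/p = 100 / rate%
= 100 / 1
= 100.0

100.0 pulls


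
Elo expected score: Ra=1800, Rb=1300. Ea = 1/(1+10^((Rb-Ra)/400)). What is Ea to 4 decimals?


Elo expected score: Ea = 1/(1 + 10^((Rb-Ra)/400))
Rb - Ra = 1300 - 1800 = -500
(Rb-Ra)/400 = -500/400 = -1.25
10^-1.25 = 0.056234
Ea = 1/(1 + 0.056234) = 1/1.056234 = 0.9468

0.9468


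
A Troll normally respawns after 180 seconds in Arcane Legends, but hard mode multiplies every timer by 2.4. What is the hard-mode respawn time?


Respawn time = base * multiplier
= 180 * 2.4
= 432.0 seconds

432.0 seconds


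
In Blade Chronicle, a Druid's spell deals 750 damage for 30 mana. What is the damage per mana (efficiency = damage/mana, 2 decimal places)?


Efficiency = damage / mana
= 750 / 30
= 25.00

25.00 dmg/mana


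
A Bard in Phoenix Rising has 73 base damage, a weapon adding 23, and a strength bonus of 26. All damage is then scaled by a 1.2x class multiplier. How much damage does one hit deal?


Sum base + weapon + str = 73 + 23 + 26 = 122
Multiply by 1.2:
122 * 1.2 = 146.4

146.4 damage


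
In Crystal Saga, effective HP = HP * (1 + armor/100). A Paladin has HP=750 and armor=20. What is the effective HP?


EHP = 750 * (1 + 20/100)
= 750 * (1 + 0.2)
= 750 * 1.2
= 900.0

900.0 EHP


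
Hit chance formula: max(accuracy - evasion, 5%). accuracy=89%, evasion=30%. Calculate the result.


accuracy - evasion = 89 - 30 = 59
Apply floor: max(59, 5) = 59
Hit chance = 59%

59%


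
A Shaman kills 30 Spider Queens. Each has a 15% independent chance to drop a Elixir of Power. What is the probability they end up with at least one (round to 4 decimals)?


P(at least one) = 1 - P(none) = 1 - (1-p)^n
p = 15/100 = 0.15
1 - p = 0.85
(1 - p)^30 = 0.85^30 = 0.007631
P(at least one) = 1 - 0.007631 = 0.9924

0.9924


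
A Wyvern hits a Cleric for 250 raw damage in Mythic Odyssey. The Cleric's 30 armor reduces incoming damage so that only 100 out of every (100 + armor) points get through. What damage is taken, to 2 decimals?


actual = 250 * 100 / (100 + 30)
= 250 * 100 / 130
= 25000 / 130
= 192.31

192.31 damage


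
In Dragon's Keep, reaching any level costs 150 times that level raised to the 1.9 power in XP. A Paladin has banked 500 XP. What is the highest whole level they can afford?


XP = 150 * level^1.9, so level = (XP / 150)^(1/1.9)
= (500 / 150)^(1/1.9)
= 3.3333^0.5263
= 1.8845
Floor: level = 1

level 1


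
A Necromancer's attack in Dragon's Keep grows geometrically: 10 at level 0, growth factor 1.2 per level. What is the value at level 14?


value = base * growth^level
= 10 * 1.2^14
= 10 * 12.839185
= 128.39

128.39 attack


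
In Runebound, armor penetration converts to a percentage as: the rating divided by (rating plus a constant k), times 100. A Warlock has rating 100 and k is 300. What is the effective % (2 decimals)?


effective% = rating / (rating + k) * 100
= 100 / (100 + 300) * 100
= 100 / 400 * 100
= 0.25 * 100
= 25.00%

25.00%


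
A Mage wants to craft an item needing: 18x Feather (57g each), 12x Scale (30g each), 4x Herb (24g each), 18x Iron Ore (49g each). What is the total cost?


Cost breakdown:
  Feather: 18 * 57 = 1026
  Scale: 12 * 30 = 360
  Herb: 4 * 24 = 96
  Iron Ore: 18 * 49 = 882
Total = 1026 + 360 + 96 + 882 = 2364

2364 gold


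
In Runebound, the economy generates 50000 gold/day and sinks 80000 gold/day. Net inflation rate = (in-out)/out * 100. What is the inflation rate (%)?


Net gold = 50000 - 80000 = -30000
Inflation rate = net / sunk * 100 = -30000 / 80000 * 100
= -0.375 * 100
= -37.50%

-37.50%


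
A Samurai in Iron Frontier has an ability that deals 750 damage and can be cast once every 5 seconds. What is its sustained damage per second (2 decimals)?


DPS = damage / cooldown
= 750 / 5
= 150.00

150.00 DPS


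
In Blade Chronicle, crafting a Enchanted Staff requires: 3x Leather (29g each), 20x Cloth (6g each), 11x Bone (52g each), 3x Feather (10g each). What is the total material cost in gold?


Cost breakdown:
  Leather: 3 * 29 = 87
  Cloth: 20 * 6 = 120
  Bone: 11 * 52 = 572
  Feather: 3 * 10 = 30
Total = 87 + 120 + 572 + 30 = 809

809 gold


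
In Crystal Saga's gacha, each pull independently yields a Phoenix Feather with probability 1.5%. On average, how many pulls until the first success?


Expected pulls for a geometric distribution = 1/p = 100 / rate%
= 100 / 1.5
= 66.67

66.67 pulls


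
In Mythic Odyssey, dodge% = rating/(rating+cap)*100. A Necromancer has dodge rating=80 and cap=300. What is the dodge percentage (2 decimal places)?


dodge% = 80 / (80 + 300) * 100
= 80 / 380 * 100
= 0.210526 * 100
= 21.05%

21.05%


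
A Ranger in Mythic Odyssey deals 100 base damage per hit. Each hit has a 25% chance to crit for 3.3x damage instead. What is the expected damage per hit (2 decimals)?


E[dmg] = base * (1 + crit_chance * (crit_mult - 1))
cc as decimal = 25/100 = 0.25
cm - 1 = 3.3 - 1 = 2.3
Bonus factor = 0.25 * 2.3 = 0.575
Total multiplier = 1 + 0.575 = 1.575
Expected damage = 100 * 1.575 = 157.50

157.50 damage


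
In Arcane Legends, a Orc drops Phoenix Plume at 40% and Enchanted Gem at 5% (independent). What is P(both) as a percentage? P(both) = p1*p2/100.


For independent events, P(both) = P(A) * P(B)
= 40% * 5%
= 200 / 100 %
= 2.0%

2.0%


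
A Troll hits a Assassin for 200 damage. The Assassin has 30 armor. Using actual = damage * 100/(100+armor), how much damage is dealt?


actual = 200 * 100 / (100 + 30)
= 200 * 100 / 130
= 20000 / 130
= 153.85

153.85 damage


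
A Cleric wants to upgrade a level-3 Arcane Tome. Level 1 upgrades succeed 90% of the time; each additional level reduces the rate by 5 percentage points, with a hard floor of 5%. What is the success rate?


raw_rate = 90 - 5 * (3 - 1)
= 90 - 5 * 2
= 90 - 10
= 80
Apply floor: max(80, 5) = 80%

80%


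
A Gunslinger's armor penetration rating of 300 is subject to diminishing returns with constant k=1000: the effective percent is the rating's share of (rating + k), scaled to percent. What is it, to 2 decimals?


effective% = rating / (rating + k) * 100
= 300 / (300 + 1000) * 100
= 300 / 1300 * 100
= 0.230769 * 100
= 23.08%

23.08%


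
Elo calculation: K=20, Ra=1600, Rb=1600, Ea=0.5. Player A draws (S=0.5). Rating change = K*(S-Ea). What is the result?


Elo update: delta = K * (S - Ea), where S = 0.5 (draws)
S - Ea = 0.5 - 0.5 = 0.0
Rating change = 20 * 0.0
= 0.00

0.00 rating points


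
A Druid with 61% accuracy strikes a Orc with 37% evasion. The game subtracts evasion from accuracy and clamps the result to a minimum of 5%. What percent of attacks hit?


accuracy - evasion = 61 - 37 = 24
Apply floor: max(24, 5) = 24
Hit chance = 24%

24%


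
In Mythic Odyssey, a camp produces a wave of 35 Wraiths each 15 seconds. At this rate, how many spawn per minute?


Spawns per minute = count * (60 / interval)
= 35 * (60 / 15)
= 35 * 4.0
= 140.0

140.0 per minute


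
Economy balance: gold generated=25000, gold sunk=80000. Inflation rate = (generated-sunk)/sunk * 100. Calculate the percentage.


Net gold = 25000 - 80000 = -55000
Inflation rate = net / sunk * 100 = -55000 / 80000 * 100
= -0.6875 * 100
= -68.75%

-68.75%


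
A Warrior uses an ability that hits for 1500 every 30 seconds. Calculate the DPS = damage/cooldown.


DPS = damage / cooldown
= 1500 / 30
= 50.00

50.00 DPS


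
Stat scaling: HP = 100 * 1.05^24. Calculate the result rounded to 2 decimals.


value = base * growth^level
= 100 * 1.05^24
= 100 * 3.2251
= 322.51

322.51 HP


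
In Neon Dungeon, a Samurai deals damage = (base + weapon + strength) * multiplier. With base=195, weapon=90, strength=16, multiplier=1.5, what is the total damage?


Sum base + weapon + str = 195 + 90 + 16 = 301
Multiply by 1.5:
301 * 1.5 = 451.5

451.5 damage


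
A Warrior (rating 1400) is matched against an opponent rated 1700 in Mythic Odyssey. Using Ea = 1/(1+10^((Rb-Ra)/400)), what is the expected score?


Elo expected score: Ea = 1/(1 + 10^((Rb-Ra)/400))
Rb - Ra = 1700 - 1400 = 300
(Rb-Ra)/400 = 300/400 = 0.75
10^0.75 = 5.623413
Ea = 1/(1 + 5.623413) = 1/6.623413 = 0.1510

0.1510


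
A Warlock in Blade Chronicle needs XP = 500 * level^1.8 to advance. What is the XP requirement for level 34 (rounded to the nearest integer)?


XP = 500 * level^1.8
Substitute level = 34:
XP = 500 * 34^1.8
= 500 * 571.0341
= 285517

285517 XP


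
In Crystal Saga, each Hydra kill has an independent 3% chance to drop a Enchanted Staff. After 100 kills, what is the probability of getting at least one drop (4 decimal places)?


P(at least one) = 1 - P(none) = 1 - (1-p)^n
p = 3/100 = 0.03
1 - p = 0.97
(1 - p)^100 = 0.97^100 = 0.047553
P(at least one) = 1 - 0.047553 = 0.9524

0.9524


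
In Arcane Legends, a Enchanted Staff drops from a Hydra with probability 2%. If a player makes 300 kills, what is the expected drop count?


Expected drops = kills * (drop_rate / 100)
= 300 * (2 / 100)
= 300 * 0.02
= 6.0

6.0 drops


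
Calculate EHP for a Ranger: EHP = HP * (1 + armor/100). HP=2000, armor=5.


EHP = 2000 * (1 + 5/100)
= 2000 * (1 + 0.05)
= 2000 * 1.05
= 2100.0

2100.0 EHP


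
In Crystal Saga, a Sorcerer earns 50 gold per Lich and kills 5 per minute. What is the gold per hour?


Gold per minute = 50 * 5 = 250
Gold per hour = 250 * 60 = 15000

15000 gold/hour


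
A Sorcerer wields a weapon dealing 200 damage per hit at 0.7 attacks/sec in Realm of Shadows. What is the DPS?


DPS = damage * attack_speed
= 200 * 0.7
= 140.0

140.0 DPS


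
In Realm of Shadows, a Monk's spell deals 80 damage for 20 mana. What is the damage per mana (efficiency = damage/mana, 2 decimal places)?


Efficiency = damage / mana
= 80 / 20
= 4.00

4.00 dmg/mana


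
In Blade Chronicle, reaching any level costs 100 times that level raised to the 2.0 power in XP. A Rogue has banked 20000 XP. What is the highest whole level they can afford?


XP = 100 * level^2.0, so level = (XP / 100)^(1/2.0)
= (20000 / 100)^(1/2.0)
= 200.0^0.5
= 14.1421
Floor: level = 14

level 14


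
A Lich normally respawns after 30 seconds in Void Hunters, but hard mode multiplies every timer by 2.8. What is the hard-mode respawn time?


Respawn time = base * multiplier
= 30 * 2.8
= 84.0 seconds

84.0 seconds


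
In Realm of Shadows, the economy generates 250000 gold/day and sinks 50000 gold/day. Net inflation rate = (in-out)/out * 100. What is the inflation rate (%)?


Net gold = 250000 - 50000 = 200000
Inflation rate = net / sunk * 100 = 200000 / 50000 * 100
= 4.0 * 100
= 400.00%

400.00%


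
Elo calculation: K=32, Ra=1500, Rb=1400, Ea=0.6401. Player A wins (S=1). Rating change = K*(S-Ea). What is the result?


Elo update: delta = K * (S - Ea), where S = 1 (wins)
S - Ea = 1 - 0.6401 = 0.3599
Rating change = 32 * 0.3599
= 11.52

11.52 rating points


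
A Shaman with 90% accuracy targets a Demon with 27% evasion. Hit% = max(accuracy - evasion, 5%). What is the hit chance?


accuracy - evasion = 90 - 27 = 63
Apply floor: max(63, 5) = 63
Hit chance = 63%

63%


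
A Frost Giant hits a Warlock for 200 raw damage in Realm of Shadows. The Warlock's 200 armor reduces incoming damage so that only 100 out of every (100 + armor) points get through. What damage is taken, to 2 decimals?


actual = 200 * 100 / (100 + 200)
= 200 * 100 / 300
= 20000 / 300
= 66.67

66.67 damage


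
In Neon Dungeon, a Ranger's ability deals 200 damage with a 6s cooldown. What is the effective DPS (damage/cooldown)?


DPS = damage / cooldown
= 200 / 6
= 33.33

33.33 DPS


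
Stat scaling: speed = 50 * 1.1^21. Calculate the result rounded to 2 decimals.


value = base * growth^level
= 50 * 1.1^21
= 50 * 7.40025
= 370.01

370.01 speed


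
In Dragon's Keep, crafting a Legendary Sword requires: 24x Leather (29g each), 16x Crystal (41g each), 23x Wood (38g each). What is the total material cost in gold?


Cost breakdown:
  Leather: 24 * 29 = 696
  Crystal: 16 * 41 = 656
  Wood: 23 * 38 = 874
Total = 696 + 656 + 874 = 2226

2226 gold


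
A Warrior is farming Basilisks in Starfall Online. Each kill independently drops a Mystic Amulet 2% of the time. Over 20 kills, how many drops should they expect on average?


Expected drops = kills * (drop_rate / 100)
= 20 * (2 / 100)
= 20 * 0.02
= 0.4

0.4 drops


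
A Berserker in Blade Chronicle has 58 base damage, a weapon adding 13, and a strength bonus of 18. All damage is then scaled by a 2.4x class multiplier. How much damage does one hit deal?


Sum base + weapon + str = 58 + 13 + 18 = 89
Multiply by 2.4:
89 * 2.4 = 213.6

213.6 damage


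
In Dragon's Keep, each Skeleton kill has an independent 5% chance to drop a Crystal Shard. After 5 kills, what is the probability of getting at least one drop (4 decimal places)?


P(at least one) = 1 - P(none) = 1 - (1-p)^n
p = 5/100 = 0.05
1 - p = 0.95
(1 - p)^5 = 0.95^5 = 0.773781
P(at least one) = 1 - 0.773781 = 0.2262

0.2262


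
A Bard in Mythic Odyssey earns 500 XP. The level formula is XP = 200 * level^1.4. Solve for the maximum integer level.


XP = 200 * level^1.4, so level = (XP / 200)^(1/1.4)
= (500 / 200)^(1/1.4)
= 2.5^0.7143
= 1.9242
Floor: level = 1

level 1


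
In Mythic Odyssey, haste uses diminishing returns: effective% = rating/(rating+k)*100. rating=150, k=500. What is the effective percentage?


effective% = rating / (rating + k) * 100
= 150 / (150 + 500) * 100
= 150 / 650 * 100
= 0.230769 * 100
= 23.08%

23.08%


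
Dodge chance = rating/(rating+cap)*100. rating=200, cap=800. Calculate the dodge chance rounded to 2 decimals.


dodge% = 200 / (200 + 800) * 100
= 200 / 1000 * 100
= 0.2 * 100
= 20.00%

20.00%


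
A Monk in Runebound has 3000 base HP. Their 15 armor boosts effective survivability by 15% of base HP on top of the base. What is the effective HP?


EHP = 3000 * (1 + 15/100)
= 3000 * (1 + 0.15)
= 3000 * 1.15
= 3450.0

3450.0 EHP


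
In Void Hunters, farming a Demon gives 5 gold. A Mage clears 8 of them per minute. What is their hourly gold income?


Gold per minute = 5 * 8 = 40
Gold per hour = 40 * 60 = 2400

2400 gold/hour


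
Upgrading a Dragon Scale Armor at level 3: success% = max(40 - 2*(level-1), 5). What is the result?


raw_rate = 40 - 2 * (3 - 1)
= 40 - 2 * 2
= 40 - 4
= 36
Apply floor: max(36, 5) = 36%

36%


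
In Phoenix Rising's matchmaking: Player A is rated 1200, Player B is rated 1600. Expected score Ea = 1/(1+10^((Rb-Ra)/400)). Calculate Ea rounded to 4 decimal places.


Elo expected score: Ea = 1/(1 + 10^((Rb-Ra)/400))
Rb - Ra = 1600 - 1200 = 400
(Rb-Ra)/400 = 400/400 = 1.0
10^1.0 = 10.0
Ea = 1/(1 + 10.0) = 1/11.0 = 0.0909

0.0909


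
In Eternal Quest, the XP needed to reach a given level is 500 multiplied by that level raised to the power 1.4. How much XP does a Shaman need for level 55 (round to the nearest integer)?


XP = 500 * level^1.4
Substitute level = 55:
XP = 500 * 55^1.4
= 500 * 273.217
= 136609

136609 XP


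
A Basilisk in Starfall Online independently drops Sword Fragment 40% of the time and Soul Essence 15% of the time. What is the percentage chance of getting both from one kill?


For independent events, P(both) = P(A) * P(B)
= 40% * 15%
= 600 / 100 %
= 6.0%

6.0%


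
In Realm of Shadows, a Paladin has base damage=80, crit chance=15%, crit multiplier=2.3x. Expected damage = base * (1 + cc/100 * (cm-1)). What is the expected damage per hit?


E[dmg] = base * (1 + crit_chance * (crit_mult - 1))
cc as decimal = 15/100 = 0.15
cm - 1 = 2.3 - 1 = 1.3
Bonus factor = 0.15 * 1.3 = 0.195
Total multiplier = 1 + 0.195 = 1.195
Expected damage = 80 * 1.195 = 95.60

95.60 damage


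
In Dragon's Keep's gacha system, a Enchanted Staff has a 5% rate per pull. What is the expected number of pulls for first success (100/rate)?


Expected pulls for a geometric distribution = 1/p = 100 / rate%
= 100 / 5
= 20.0

20.0 pulls


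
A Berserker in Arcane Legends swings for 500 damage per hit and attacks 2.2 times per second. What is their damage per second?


DPS = damage * attack_speed
= 500 * 2.2
= 1100.0

1100.0 DPS


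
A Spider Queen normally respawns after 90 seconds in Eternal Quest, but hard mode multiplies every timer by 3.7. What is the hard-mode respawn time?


Respawn time = base * multiplier
= 90 * 3.7
= 333.0 seconds

333.0 seconds


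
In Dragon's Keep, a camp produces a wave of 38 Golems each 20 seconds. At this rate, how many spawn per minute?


Spawns per minute = count * (60 / interval)
= 38 * (60 / 20)
= 38 * 3.0
= 114.0

114.0 per minute


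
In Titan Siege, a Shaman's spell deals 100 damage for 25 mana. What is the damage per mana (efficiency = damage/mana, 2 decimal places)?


Efficiency = damage / mana
= 100 / 25
= 4.00

4.00 dmg/mana


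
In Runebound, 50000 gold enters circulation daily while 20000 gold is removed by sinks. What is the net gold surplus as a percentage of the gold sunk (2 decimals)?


Net gold = 50000 - 20000 = 30000
Inflation rate = net / sunk * 100 = 30000 / 20000 * 100
= 1.5 * 100
= 150.00%

150.00%


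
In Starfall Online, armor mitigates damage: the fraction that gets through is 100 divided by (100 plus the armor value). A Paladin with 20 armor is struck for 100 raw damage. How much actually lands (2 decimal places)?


actual = 100 * 100 / (100 + 20)
= 100 * 100 / 120
= 10000 / 120
= 83.33

83.33 damage


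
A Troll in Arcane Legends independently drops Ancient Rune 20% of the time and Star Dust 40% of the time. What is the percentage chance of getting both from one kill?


For independent events, P(both) = P(A) * P(B)
= 20% * 40%
= 800 / 100 %
= 8.0%

8.0%


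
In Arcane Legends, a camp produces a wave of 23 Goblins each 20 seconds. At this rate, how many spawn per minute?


Spawns per minute = count * (60 / interval)
= 23 * (60 / 20)
= 23 * 3.0
= 69.0

69.0 per minute


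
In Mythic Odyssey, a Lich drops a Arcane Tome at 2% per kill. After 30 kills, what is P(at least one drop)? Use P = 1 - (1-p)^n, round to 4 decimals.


P(at least one) = 1 - P(none) = 1 - (1-p)^n
p = 2/100 = 0.02
1 - p = 0.98
(1 - p)^30 = 0.98^30 = 0.545484
P(at least one) = 1 - 0.545484 = 0.4545

0.4545


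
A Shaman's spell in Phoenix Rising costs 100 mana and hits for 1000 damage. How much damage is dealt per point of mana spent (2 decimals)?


Efficiency = damage / mana
= 1000 / 100
= 10.00

10.00 dmg/mana


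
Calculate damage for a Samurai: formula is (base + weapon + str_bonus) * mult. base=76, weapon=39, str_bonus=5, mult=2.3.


Sum base + weapon + str = 76 + 39 + 5 = 120
Multiply by 2.3:
120 * 2.3 = 276.0

276.0 damage


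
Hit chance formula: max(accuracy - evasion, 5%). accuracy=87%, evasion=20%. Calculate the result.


accuracy - evasion = 87 - 20 = 67
Apply floor: max(67, 5) = 67
Hit chance = 67%

67%


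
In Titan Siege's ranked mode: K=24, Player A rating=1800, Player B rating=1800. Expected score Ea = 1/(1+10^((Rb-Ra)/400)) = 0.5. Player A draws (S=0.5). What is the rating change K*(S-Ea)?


Elo update: delta = K * (S - Ea), where S = 0.5 (draws)
S - Ea = 0.5 - 0.5 = 0.0
Rating change = 24 * 0.0
= 0.00

0.00 rating points


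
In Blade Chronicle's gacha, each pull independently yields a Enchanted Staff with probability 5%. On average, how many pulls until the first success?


Expected pulls for a geometric distribution = 1/p = 100 / rate%
= 100 / 5
= 20.0

20.0 pulls


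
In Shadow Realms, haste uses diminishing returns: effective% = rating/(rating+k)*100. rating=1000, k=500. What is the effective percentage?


effective% = rating / (rating + k) * 100
= 1000 / (1000 + 500) * 100
= 1000 / 1500 * 100
= 0.666667 * 100
= 66.67%

66.67%


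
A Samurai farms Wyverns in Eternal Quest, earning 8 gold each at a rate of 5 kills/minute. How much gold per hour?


Gold per minute = 8 * 5 = 40
Gold per hour = 40 * 60 = 2400

2400 gold/hour


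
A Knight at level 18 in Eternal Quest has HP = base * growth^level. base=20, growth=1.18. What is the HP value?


value = base * growth^level
= 20 * 1.18^18
= 20 * 19.673251
= 393.47

393.47 HP


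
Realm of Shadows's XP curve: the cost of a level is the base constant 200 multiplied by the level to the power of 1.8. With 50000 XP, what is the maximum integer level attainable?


XP = 200 * level^1.8, so level = (XP / 200)^(1/1.8)
= (50000 / 200)^(1/1.8)
= 250.0^0.5556
= 21.4876
Floor: level = 21

level 21


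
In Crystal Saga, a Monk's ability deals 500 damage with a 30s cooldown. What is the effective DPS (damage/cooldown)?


DPS = damage / cooldown
= 500 / 30
= 16.67

16.67 DPS


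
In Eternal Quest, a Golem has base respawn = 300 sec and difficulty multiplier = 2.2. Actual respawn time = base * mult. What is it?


Respawn time = base * multiplier
= 300 * 2.2
= 660.0 seconds

660.0 seconds


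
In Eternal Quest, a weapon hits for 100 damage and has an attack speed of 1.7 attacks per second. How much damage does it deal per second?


DPS = damage * attack_speed
= 100 * 1.7
= 170.0

170.0 DPS


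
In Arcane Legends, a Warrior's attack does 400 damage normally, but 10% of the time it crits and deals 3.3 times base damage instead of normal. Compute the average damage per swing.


E[dmg] = base * (1 + crit_chance * (crit_mult - 1))
cc as decimal = 10/100 = 0.1
cm - 1 = 3.3 - 1 = 2.3
Bonus factor = 0.1 * 2.3 = 0.23
Total multiplier = 1 + 0.23 = 1.23
Expected damage = 400 * 1.23 = 492.00

492.00 damage


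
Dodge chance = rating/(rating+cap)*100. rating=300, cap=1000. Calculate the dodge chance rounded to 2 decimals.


dodge% = 300 / (300 + 1000) * 100
= 300 / 1300 * 100
= 0.230769 * 100
= 23.08%

23.08%


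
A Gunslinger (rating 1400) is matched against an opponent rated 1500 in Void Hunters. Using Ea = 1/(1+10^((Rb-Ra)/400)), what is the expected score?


Elo expected score: Ea = 1/(1 + 10^((Rb-Ra)/400))
Rb - Ra = 1500 - 1400 = 100
(Rb-Ra)/400 = 100/400 = 0.25
10^0.25 = 1.778279
Ea = 1/(1 + 1.778279) = 1/2.778279 = 0.3599

0.3599


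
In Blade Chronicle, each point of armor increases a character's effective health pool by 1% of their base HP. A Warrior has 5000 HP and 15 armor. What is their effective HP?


EHP = 5000 * (1 + 15/100)
= 5000 * (1 + 0.15)
= 5000 * 1.15
= 5750.0

5750.0 EHP
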